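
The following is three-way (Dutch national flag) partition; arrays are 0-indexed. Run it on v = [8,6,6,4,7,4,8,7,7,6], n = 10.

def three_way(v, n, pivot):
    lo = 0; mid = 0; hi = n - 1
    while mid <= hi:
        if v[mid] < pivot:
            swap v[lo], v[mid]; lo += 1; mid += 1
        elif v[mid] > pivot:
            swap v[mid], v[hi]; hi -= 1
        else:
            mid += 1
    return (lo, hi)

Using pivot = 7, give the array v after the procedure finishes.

lo=0 mid=0 hi=9
8>7: swap(0,9), hi=8 ⇒ [6,6,6,4,7,4,8,7,7,8]
6<7: swap(0,0), lo=1 mid=1 ⇒ [6,6,6,4,7,4,8,7,7,8]
6<7: swap(1,1), lo=2 mid=2 ⇒ [6,6,6,4,7,4,8,7,7,8]
6<7: swap(2,2), lo=3 mid=3 ⇒ [6,6,6,4,7,4,8,7,7,8]
4<7: swap(3,3), lo=4 mid=4 ⇒ [6,6,6,4,7,4,8,7,7,8]
7=7: mid=5
4<7: swap(4,5), lo=5 mid=6 ⇒ [6,6,6,4,4,7,8,7,7,8]
8>7: swap(6,8), hi=7 ⇒ [6,6,6,4,4,7,7,7,8,8]
7=7: mid=7
7=7: mid=8
done. lo=5 hi=7; v=[6,6,6,4,4,7,7,7,8,8]

[6,6,6,4,4,7,7,7,8,8]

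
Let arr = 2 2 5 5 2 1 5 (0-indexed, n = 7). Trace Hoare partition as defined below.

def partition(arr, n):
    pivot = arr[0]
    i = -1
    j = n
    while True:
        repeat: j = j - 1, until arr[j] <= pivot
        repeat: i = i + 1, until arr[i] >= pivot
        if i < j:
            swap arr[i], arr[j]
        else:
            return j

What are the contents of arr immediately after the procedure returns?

1 2 5 5 2 2 5

pivot = arr[0] = 2; i = -1, j = 7
j→5 (arr[5]=1≤2), i→0 (arr[0]=2≥2); i<j, swap → 1 2 5 5 2 2 5
j→4 (arr[4]=2≤2), i→1 (arr[1]=2≥2); i<j, swap → 1 2 5 5 2 2 5
j→1, i→2; i≥j, return j=1. arr = 1 2 5 5 2 2 5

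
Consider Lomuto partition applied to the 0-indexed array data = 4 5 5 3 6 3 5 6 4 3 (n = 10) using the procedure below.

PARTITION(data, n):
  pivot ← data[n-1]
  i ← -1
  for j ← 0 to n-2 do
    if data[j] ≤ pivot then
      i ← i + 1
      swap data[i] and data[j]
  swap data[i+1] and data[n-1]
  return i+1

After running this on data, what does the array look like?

3 3 3 4 6 5 5 6 4 5

pivot = data[9] = 3; i = -1
j=0: data[0]=4 > 3 → no swap
j=1: data[1]=5 > 3 → no swap
j=2: data[2]=5 > 3 → no swap
j=3: data[3]=3 ≤ 3 → i=0, swap data[0],data[3] → 3 5 5 4 6 3 5 6 4 3
j=4: data[4]=6 > 3 → no swap
j=5: data[5]=3 ≤ 3 → i=1, swap data[1],data[5] → 3 3 5 4 6 5 5 6 4 3
j=6: data[6]=5 > 3 → no swap
j=7: data[7]=6 > 3 → no swap
j=8: data[8]=4 > 3 → no swap
final swap data[2],data[9] → 3 3 3 4 6 5 5 6 4 5; return 2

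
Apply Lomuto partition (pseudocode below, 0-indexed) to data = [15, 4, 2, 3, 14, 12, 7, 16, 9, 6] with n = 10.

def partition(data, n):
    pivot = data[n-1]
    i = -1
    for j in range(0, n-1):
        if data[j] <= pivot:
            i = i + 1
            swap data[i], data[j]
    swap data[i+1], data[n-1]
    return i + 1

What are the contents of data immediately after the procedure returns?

[4, 2, 3, 6, 14, 12, 7, 16, 9, 15]

pivot = data[9] = 6; i = -1
j=0: data[0]=15 > 6 → no swap
j=1: data[1]=4 ≤ 6 → i=0, swap data[0],data[1] → [4, 15, 2, 3, 14, 12, 7, 16, 9, 6]
j=2: data[2]=2 ≤ 6 → i=1, swap data[1],data[2] → [4, 2, 15, 3, 14, 12, 7, 16, 9, 6]
j=3: data[3]=3 ≤ 6 → i=2, swap data[2],data[3] → [4, 2, 3, 15, 14, 12, 7, 16, 9, 6]
j=4: data[4]=14 > 6 → no swap
j=5: data[5]=12 > 6 → no swap
j=6: data[6]=7 > 6 → no swap
j=7: data[7]=16 > 6 → no swap
j=8: data[8]=9 > 6 → no swap
final swap data[3],data[9] → [4, 2, 3, 6, 14, 12, 7, 16, 9, 15]; return 3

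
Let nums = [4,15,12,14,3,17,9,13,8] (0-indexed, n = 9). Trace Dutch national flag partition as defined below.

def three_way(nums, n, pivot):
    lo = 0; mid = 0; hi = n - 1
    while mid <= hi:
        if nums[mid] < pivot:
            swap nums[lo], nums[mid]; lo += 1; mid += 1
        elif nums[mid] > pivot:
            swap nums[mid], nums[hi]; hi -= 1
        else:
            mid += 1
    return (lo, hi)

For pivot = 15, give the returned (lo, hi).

pivot = 15; lo=0, mid=0, hi=8
nums[mid]=4<15: swap nums[0],nums[0]; lo=1,mid=1 → [4,15,12,14,3,17,9,13,8]
nums[mid]=15=15: mid=2
nums[mid]=12<15: swap nums[1],nums[2]; lo=2,mid=3 → [4,12,15,14,3,17,9,13,8]
nums[mid]=14<15: swap nums[2],nums[3]; lo=3,mid=4 → [4,12,14,15,3,17,9,13,8]
nums[mid]=3<15: swap nums[3],nums[4]; lo=4,mid=5 → [4,12,14,3,15,17,9,13,8]
nums[mid]=17>15: swap nums[5],nums[8]; hi=7 → [4,12,14,3,15,8,9,13,17]
nums[mid]=8<15: swap nums[4],nums[5]; lo=5,mid=6 → [4,12,14,3,8,15,9,13,17]
nums[mid]=9<15: swap nums[5],nums[6]; lo=6,mid=7 → [4,12,14,3,8,9,15,13,17]
nums[mid]=13<15: swap nums[6],nums[7]; lo=7,mid=8 → [4,12,14,3,8,9,13,15,17]
end: lo=7, hi=7; nums = [4,12,14,3,8,9,13,15,17]

(7, 7)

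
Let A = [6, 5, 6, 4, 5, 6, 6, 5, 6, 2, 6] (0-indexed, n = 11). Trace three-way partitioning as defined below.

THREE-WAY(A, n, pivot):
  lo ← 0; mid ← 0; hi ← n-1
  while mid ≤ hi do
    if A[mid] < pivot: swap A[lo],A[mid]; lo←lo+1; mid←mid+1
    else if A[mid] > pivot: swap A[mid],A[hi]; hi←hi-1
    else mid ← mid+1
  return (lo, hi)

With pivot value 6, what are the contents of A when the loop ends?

[5, 4, 5, 5, 2, 6, 6, 6, 6, 6, 6]

pivot = 6; lo=0, mid=0, hi=10
A[mid]=6=6: mid=1
A[mid]=5<6: swap A[0],A[1]; lo=1,mid=2 → [5, 6, 6, 4, 5, 6, 6, 5, 6, 2, 6]
A[mid]=6=6: mid=3
A[mid]=4<6: swap A[1],A[3]; lo=2,mid=4 → [5, 4, 6, 6, 5, 6, 6, 5, 6, 2, 6]
A[mid]=5<6: swap A[2],A[4]; lo=3,mid=5 → [5, 4, 5, 6, 6, 6, 6, 5, 6, 2, 6]
A[mid]=6=6: mid=6
A[mid]=6=6: mid=7
A[mid]=5<6: swap A[3],A[7]; lo=4,mid=8 → [5, 4, 5, 5, 6, 6, 6, 6, 6, 2, 6]
A[mid]=6=6: mid=9
A[mid]=2<6: swap A[4],A[9]; lo=5,mid=10 → [5, 4, 5, 5, 2, 6, 6, 6, 6, 6, 6]
A[mid]=6=6: mid=11
end: lo=5, hi=10; A = [5, 4, 5, 5, 2, 6, 6, 6, 6, 6, 6]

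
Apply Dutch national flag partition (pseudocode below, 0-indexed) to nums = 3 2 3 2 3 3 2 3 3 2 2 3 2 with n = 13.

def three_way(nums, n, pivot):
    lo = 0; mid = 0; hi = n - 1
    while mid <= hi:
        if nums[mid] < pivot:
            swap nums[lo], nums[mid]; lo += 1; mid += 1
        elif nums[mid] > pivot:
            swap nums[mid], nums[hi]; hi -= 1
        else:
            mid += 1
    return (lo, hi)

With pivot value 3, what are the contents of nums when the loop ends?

2 2 2 2 2 2 3 3 3 3 3 3 3

lo=0 mid=0 hi=12
3=3: mid=1
2<3: swap(0,1), lo=1 mid=2 ⇒ 2 3 3 2 3 3 2 3 3 2 2 3 2
3=3: mid=3
2<3: swap(1,3), lo=2 mid=4 ⇒ 2 2 3 3 3 3 2 3 3 2 2 3 2
3=3: mid=5
3=3: mid=6
2<3: swap(2,6), lo=3 mid=7 ⇒ 2 2 2 3 3 3 3 3 3 2 2 3 2
3=3: mid=8
3=3: mid=9
2<3: swap(3,9), lo=4 mid=10 ⇒ 2 2 2 2 3 3 3 3 3 3 2 3 2
2<3: swap(4,10), lo=5 mid=11 ⇒ 2 2 2 2 2 3 3 3 3 3 3 3 2
3=3: mid=12
2<3: swap(5,12), lo=6 mid=13 ⇒ 2 2 2 2 2 2 3 3 3 3 3 3 3
done. lo=6 hi=12; nums=2 2 2 2 2 2 3 3 3 3 3 3 3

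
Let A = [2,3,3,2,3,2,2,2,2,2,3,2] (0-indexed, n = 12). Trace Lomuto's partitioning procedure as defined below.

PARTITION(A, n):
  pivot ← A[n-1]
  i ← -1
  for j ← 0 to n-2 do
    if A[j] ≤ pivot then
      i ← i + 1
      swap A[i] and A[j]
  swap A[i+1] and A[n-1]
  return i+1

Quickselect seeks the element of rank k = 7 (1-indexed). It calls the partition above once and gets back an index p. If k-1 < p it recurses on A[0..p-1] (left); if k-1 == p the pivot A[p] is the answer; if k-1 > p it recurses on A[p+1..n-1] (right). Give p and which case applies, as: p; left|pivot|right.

pivot=2, i=-1
j=0: 2≤2, i=0, swap(0,0) ⇒ [2,3,3,2,3,2,2,2,2,2,3,2]
j=1: 3>2, skip
j=2: 3>2, skip
j=3: 2≤2, i=1, swap(1,3) ⇒ [2,2,3,3,3,2,2,2,2,2,3,2]
j=4: 3>2, skip
j=5: 2≤2, i=2, swap(2,5) ⇒ [2,2,2,3,3,3,2,2,2,2,3,2]
j=6: 2≤2, i=3, swap(3,6) ⇒ [2,2,2,2,3,3,3,2,2,2,3,2]
j=7: 2≤2, i=4, swap(4,7) ⇒ [2,2,2,2,2,3,3,3,2,2,3,2]
j=8: 2≤2, i=5, swap(5,8) ⇒ [2,2,2,2,2,2,3,3,3,2,3,2]
j=9: 2≤2, i=6, swap(6,9) ⇒ [2,2,2,2,2,2,2,3,3,3,3,2]
j=10: 3>2, skip
swap(7,11) ⇒ [2,2,2,2,2,2,2,2,3,3,3,3]; return 7
p = 7; k-1 = 6 < 7 ⇒ left

7; left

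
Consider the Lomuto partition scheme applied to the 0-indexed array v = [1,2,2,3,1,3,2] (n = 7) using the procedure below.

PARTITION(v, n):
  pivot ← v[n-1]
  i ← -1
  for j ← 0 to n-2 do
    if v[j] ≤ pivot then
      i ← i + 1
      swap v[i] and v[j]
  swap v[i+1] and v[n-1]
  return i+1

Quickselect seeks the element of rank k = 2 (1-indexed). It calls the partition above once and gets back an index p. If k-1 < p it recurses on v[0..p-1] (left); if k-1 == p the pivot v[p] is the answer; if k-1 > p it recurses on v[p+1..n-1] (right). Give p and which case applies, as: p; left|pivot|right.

4; left

pivot = v[6] = 2; i = -1
j=0: v[0]=1 ≤ 2 → i=0, swap v[0],v[0] (no change) → [1,2,2,3,1,3,2]
j=1: v[1]=2 ≤ 2 → i=1, swap v[1],v[1] (no change) → [1,2,2,3,1,3,2]
j=2: v[2]=2 ≤ 2 → i=2, swap v[2],v[2] (no change) → [1,2,2,3,1,3,2]
j=3: v[3]=3 > 2 → no swap
j=4: v[4]=1 ≤ 2 → i=3, swap v[3],v[4] → [1,2,2,1,3,3,2]
j=5: v[5]=3 > 2 → no swap
final swap v[4],v[6] → [1,2,2,1,2,3,3]; return 4
p = 4; k-1 = 1 < 4 ⇒ left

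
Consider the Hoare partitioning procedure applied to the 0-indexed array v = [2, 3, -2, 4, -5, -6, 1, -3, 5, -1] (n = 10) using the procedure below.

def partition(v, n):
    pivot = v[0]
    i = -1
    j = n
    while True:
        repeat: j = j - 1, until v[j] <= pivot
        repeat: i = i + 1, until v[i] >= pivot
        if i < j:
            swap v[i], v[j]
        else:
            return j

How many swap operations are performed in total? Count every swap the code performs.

3

pivot = v[0] = 2; i = -1, j = 10
j→9 (v[9]=-1≤2), i→0 (v[0]=2≥2); i<j, swap → [-1, 3, -2, 4, -5, -6, 1, -3, 5, 2]
j→7 (v[7]=-3≤2), i→1 (v[1]=3≥2); i<j, swap → [-1, -3, -2, 4, -5, -6, 1, 3, 5, 2]
j→6 (v[6]=1≤2), i→3 (v[3]=4≥2); i<j, swap → [-1, -3, -2, 1, -5, -6, 4, 3, 5, 2]
j→5, i→6; i≥j, return j=5. v = [-1, -3, -2, 1, -5, -6, 4, 3, 5, 2]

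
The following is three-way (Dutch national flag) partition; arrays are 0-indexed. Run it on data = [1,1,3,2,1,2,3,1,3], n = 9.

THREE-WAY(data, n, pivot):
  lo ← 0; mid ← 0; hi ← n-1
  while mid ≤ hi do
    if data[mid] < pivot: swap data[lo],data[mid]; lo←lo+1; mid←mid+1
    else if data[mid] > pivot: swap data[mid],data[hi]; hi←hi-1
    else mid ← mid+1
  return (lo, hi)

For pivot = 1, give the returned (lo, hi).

lo=0 mid=0 hi=8
1=1: mid=1
1=1: mid=2
3>1: swap(2,8), hi=7 ⇒ [1,1,3,2,1,2,3,1,3]
3>1: swap(2,7), hi=6 ⇒ [1,1,1,2,1,2,3,3,3]
1=1: mid=3
2>1: swap(3,6), hi=5 ⇒ [1,1,1,3,1,2,2,3,3]
3>1: swap(3,5), hi=4 ⇒ [1,1,1,2,1,3,2,3,3]
2>1: swap(3,4), hi=3 ⇒ [1,1,1,1,2,3,2,3,3]
1=1: mid=4
done. lo=0 hi=3; data=[1,1,1,1,2,3,2,3,3]

(0, 3)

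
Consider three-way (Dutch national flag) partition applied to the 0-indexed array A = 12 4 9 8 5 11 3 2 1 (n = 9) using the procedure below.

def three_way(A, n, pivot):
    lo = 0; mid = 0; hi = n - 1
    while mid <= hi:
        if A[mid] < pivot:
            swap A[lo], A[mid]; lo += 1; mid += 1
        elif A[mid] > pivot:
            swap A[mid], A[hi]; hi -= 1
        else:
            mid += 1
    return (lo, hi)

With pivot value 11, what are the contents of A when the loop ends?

1 4 9 8 5 3 2 11 12

lo=0 mid=0 hi=8
12>11: swap(0,8), hi=7 ⇒ 1 4 9 8 5 11 3 2 12
1<11: swap(0,0), lo=1 mid=1 ⇒ 1 4 9 8 5 11 3 2 12
4<11: swap(1,1), lo=2 mid=2 ⇒ 1 4 9 8 5 11 3 2 12
9<11: swap(2,2), lo=3 mid=3 ⇒ 1 4 9 8 5 11 3 2 12
8<11: swap(3,3), lo=4 mid=4 ⇒ 1 4 9 8 5 11 3 2 12
5<11: swap(4,4), lo=5 mid=5 ⇒ 1 4 9 8 5 11 3 2 12
11=11: mid=6
3<11: swap(5,6), lo=6 mid=7 ⇒ 1 4 9 8 5 3 11 2 12
2<11: swap(6,7), lo=7 mid=8 ⇒ 1 4 9 8 5 3 2 11 12
done. lo=7 hi=7; A=1 4 9 8 5 3 2 11 12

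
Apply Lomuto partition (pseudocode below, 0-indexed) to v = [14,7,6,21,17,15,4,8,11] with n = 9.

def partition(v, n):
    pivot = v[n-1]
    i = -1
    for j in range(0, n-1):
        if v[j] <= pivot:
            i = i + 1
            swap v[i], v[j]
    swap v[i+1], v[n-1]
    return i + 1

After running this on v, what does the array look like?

[7,6,4,8,11,15,14,21,17]

pivot=11, i=-1
j=0: 14>11, skip
j=1: 7≤11, i=0, swap(0,1) ⇒ [7,14,6,21,17,15,4,8,11]
j=2: 6≤11, i=1, swap(1,2) ⇒ [7,6,14,21,17,15,4,8,11]
j=3: 21>11, skip
j=4: 17>11, skip
j=5: 15>11, skip
j=6: 4≤11, i=2, swap(2,6) ⇒ [7,6,4,21,17,15,14,8,11]
j=7: 8≤11, i=3, swap(3,7) ⇒ [7,6,4,8,17,15,14,21,11]
swap(4,8) ⇒ [7,6,4,8,11,15,14,21,17]; return 4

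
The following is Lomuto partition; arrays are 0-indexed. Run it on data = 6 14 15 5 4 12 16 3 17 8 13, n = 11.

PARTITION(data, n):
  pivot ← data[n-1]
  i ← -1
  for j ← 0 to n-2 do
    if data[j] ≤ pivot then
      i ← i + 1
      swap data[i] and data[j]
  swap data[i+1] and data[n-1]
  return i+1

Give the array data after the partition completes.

pivot = data[10] = 13; i = -1
j=0: data[0]=6 ≤ 13 → i=0, swap data[0],data[0] (no change) → 6 14 15 5 4 12 16 3 17 8 13
j=1: data[1]=14 > 13 → no swap
j=2: data[2]=15 > 13 → no swap
j=3: data[3]=5 ≤ 13 → i=1, swap data[1],data[3] → 6 5 15 14 4 12 16 3 17 8 13
j=4: data[4]=4 ≤ 13 → i=2, swap data[2],data[4] → 6 5 4 14 15 12 16 3 17 8 13
j=5: data[5]=12 ≤ 13 → i=3, swap data[3],data[5] → 6 5 4 12 15 14 16 3 17 8 13
j=6: data[6]=16 > 13 → no swap
j=7: data[7]=3 ≤ 13 → i=4, swap data[4],data[7] → 6 5 4 12 3 14 16 15 17 8 13
j=8: data[8]=17 > 13 → no swap
j=9: data[9]=8 ≤ 13 → i=5, swap data[5],data[9] → 6 5 4 12 3 8 16 15 17 14 13
final swap data[6],data[10] → 6 5 4 12 3 8 13 15 17 14 16; return 6

6 5 4 12 3 8 13 15 17 14 16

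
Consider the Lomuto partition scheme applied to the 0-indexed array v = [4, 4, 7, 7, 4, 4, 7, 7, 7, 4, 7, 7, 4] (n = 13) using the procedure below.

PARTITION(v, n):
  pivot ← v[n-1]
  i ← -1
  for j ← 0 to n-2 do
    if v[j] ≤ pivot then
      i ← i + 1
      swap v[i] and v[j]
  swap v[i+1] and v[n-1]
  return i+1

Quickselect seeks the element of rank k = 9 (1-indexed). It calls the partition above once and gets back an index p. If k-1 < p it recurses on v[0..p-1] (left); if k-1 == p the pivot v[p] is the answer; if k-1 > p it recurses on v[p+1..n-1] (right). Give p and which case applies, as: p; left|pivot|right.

pivot = v[12] = 4; i = -1
j=0: v[0]=4 ≤ 4 → i=0, swap v[0],v[0] (no change) → [4, 4, 7, 7, 4, 4, 7, 7, 7, 4, 7, 7, 4]
j=1: v[1]=4 ≤ 4 → i=1, swap v[1],v[1] (no change) → [4, 4, 7, 7, 4, 4, 7, 7, 7, 4, 7, 7, 4]
j=2: v[2]=7 > 4 → no swap
j=3: v[3]=7 > 4 → no swap
j=4: v[4]=4 ≤ 4 → i=2, swap v[2],v[4] → [4, 4, 4, 7, 7, 4, 7, 7, 7, 4, 7, 7, 4]
j=5: v[5]=4 ≤ 4 → i=3, swap v[3],v[5] → [4, 4, 4, 4, 7, 7, 7, 7, 7, 4, 7, 7, 4]
j=6: v[6]=7 > 4 → no swap
j=7: v[7]=7 > 4 → no swap
j=8: v[8]=7 > 4 → no swap
j=9: v[9]=4 ≤ 4 → i=4, swap v[4],v[9] → [4, 4, 4, 4, 4, 7, 7, 7, 7, 7, 7, 7, 4]
j=10: v[10]=7 > 4 → no swap
j=11: v[11]=7 > 4 → no swap
final swap v[5],v[12] → [4, 4, 4, 4, 4, 4, 7, 7, 7, 7, 7, 7, 7]; return 5
p = 5; k-1 = 8 > 5 ⇒ right

5; right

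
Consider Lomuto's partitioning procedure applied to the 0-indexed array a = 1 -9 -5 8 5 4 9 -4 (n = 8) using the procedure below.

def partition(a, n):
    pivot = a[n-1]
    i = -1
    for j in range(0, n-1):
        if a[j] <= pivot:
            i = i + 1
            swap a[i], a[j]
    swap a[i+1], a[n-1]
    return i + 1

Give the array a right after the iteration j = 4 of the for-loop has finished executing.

pivot = a[7] = -4; i = -1
j=0: a[0]=1 > -4 → no swap
j=1: a[1]=-9 ≤ -4 → i=0, swap a[0],a[1] → -9 1 -5 8 5 4 9 -4
j=2: a[2]=-5 ≤ -4 → i=1, swap a[1],a[2] → -9 -5 1 8 5 4 9 -4
j=3: a[3]=8 > -4 → no swap
j=4: a[4]=5 > -4 → no swap
(after j=4) a = -9 -5 1 8 5 4 9 -4

-9 -5 1 8 5 4 9 -4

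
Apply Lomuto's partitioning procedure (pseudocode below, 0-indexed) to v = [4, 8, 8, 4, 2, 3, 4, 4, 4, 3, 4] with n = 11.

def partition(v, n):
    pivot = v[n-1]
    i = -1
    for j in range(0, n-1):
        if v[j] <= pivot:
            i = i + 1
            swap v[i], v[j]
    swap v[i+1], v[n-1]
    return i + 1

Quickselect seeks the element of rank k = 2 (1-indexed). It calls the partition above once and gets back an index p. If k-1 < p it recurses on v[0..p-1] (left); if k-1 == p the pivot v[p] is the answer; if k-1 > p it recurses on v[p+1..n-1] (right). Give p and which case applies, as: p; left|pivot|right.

8; left

pivot=4, i=-1
j=0: 4≤4, i=0, swap(0,0) ⇒ [4, 8, 8, 4, 2, 3, 4, 4, 4, 3, 4]
j=1: 8>4, skip
j=2: 8>4, skip
j=3: 4≤4, i=1, swap(1,3) ⇒ [4, 4, 8, 8, 2, 3, 4, 4, 4, 3, 4]
j=4: 2≤4, i=2, swap(2,4) ⇒ [4, 4, 2, 8, 8, 3, 4, 4, 4, 3, 4]
j=5: 3≤4, i=3, swap(3,5) ⇒ [4, 4, 2, 3, 8, 8, 4, 4, 4, 3, 4]
j=6: 4≤4, i=4, swap(4,6) ⇒ [4, 4, 2, 3, 4, 8, 8, 4, 4, 3, 4]
j=7: 4≤4, i=5, swap(5,7) ⇒ [4, 4, 2, 3, 4, 4, 8, 8, 4, 3, 4]
j=8: 4≤4, i=6, swap(6,8) ⇒ [4, 4, 2, 3, 4, 4, 4, 8, 8, 3, 4]
j=9: 3≤4, i=7, swap(7,9) ⇒ [4, 4, 2, 3, 4, 4, 4, 3, 8, 8, 4]
swap(8,10) ⇒ [4, 4, 2, 3, 4, 4, 4, 3, 4, 8, 8]; return 8
p = 8; k-1 = 1 < 8 ⇒ left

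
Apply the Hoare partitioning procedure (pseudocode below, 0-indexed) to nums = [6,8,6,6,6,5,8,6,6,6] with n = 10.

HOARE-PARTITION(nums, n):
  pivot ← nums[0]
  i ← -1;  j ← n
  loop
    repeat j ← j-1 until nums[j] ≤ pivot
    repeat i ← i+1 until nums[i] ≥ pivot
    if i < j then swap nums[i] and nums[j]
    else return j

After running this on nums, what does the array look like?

pivot = nums[0] = 6; i = -1, j = 10
j→9 (nums[9]=6≤6), i→0 (nums[0]=6≥6); i<j, swap → [6,8,6,6,6,5,8,6,6,6]
j→8 (nums[8]=6≤6), i→1 (nums[1]=8≥6); i<j, swap → [6,6,6,6,6,5,8,6,8,6]
j→7 (nums[7]=6≤6), i→2 (nums[2]=6≥6); i<j, swap → [6,6,6,6,6,5,8,6,8,6]
j→5 (nums[5]=5≤6), i→3 (nums[3]=6≥6); i<j, swap → [6,6,6,5,6,6,8,6,8,6]
j→4, i→4; i≥j, return j=4. nums = [6,6,6,5,6,6,8,6,8,6]

[6,6,6,5,6,6,8,6,8,6]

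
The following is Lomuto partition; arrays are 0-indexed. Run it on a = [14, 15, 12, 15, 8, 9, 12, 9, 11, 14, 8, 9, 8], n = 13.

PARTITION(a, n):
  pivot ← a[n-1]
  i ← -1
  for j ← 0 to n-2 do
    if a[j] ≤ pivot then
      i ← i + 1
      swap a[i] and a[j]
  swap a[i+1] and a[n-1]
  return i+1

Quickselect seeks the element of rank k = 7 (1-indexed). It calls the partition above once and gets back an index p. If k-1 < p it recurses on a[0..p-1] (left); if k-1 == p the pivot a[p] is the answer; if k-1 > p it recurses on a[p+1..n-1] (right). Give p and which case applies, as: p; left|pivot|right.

2; right

pivot=8, i=-1
j=0: 14>8, skip
j=1: 15>8, skip
j=2: 12>8, skip
j=3: 15>8, skip
j=4: 8≤8, i=0, swap(0,4) ⇒ [8, 15, 12, 15, 14, 9, 12, 9, 11, 14, 8, 9, 8]
j=5: 9>8, skip
j=6: 12>8, skip
j=7: 9>8, skip
j=8: 11>8, skip
j=9: 14>8, skip
j=10: 8≤8, i=1, swap(1,10) ⇒ [8, 8, 12, 15, 14, 9, 12, 9, 11, 14, 15, 9, 8]
j=11: 9>8, skip
swap(2,12) ⇒ [8, 8, 8, 15, 14, 9, 12, 9, 11, 14, 15, 9, 12]; return 2
p = 2; k-1 = 6 > 2 ⇒ right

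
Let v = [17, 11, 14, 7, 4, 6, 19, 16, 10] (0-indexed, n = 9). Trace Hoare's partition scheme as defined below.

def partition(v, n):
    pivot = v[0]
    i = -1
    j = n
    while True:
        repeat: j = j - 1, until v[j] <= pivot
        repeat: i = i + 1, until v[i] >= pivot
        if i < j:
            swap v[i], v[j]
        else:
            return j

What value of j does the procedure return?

6

pivot=17
j stops at 8 (10), i stops at 0 (17); swap ⇒ [10, 11, 14, 7, 4, 6, 19, 16, 17]
j stops at 7 (16), i stops at 6 (19); swap ⇒ [10, 11, 14, 7, 4, 6, 16, 19, 17]
j stops at 6, i stops at 7; i≥j ⇒ return 6. v=[10, 11, 14, 7, 4, 6, 16, 19, 17]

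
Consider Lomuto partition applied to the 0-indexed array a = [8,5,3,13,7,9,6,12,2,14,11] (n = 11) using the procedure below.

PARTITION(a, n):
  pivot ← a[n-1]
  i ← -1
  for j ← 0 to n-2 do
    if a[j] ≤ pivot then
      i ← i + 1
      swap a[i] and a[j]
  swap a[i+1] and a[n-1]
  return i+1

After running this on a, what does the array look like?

pivot = a[10] = 11; i = -1
j=0: a[0]=8 ≤ 11 → i=0, swap a[0],a[0] (no change) → [8,5,3,13,7,9,6,12,2,14,11]
j=1: a[1]=5 ≤ 11 → i=1, swap a[1],a[1] (no change) → [8,5,3,13,7,9,6,12,2,14,11]
j=2: a[2]=3 ≤ 11 → i=2, swap a[2],a[2] (no change) → [8,5,3,13,7,9,6,12,2,14,11]
j=3: a[3]=13 > 11 → no swap
j=4: a[4]=7 ≤ 11 → i=3, swap a[3],a[4] → [8,5,3,7,13,9,6,12,2,14,11]
j=5: a[5]=9 ≤ 11 → i=4, swap a[4],a[5] → [8,5,3,7,9,13,6,12,2,14,11]
j=6: a[6]=6 ≤ 11 → i=5, swap a[5],a[6] → [8,5,3,7,9,6,13,12,2,14,11]
j=7: a[7]=12 > 11 → no swap
j=8: a[8]=2 ≤ 11 → i=6, swap a[6],a[8] → [8,5,3,7,9,6,2,12,13,14,11]
j=9: a[9]=14 > 11 → no swap
final swap a[7],a[10] → [8,5,3,7,9,6,2,11,13,14,12]; return 7

[8,5,3,7,9,6,2,11,13,14,12]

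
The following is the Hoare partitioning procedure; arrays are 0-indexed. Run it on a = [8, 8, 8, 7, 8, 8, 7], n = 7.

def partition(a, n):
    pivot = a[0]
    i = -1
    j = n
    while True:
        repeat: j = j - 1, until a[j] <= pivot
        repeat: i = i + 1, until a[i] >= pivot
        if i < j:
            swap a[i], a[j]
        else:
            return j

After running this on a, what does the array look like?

pivot=8
j stops at 6 (7), i stops at 0 (8); swap ⇒ [7, 8, 8, 7, 8, 8, 8]
j stops at 5 (8), i stops at 1 (8); swap ⇒ [7, 8, 8, 7, 8, 8, 8]
j stops at 4 (8), i stops at 2 (8); swap ⇒ [7, 8, 8, 7, 8, 8, 8]
j stops at 3, i stops at 4; i≥j ⇒ return 3. a=[7, 8, 8, 7, 8, 8, 8]

[7, 8, 8, 7, 8, 8, 8]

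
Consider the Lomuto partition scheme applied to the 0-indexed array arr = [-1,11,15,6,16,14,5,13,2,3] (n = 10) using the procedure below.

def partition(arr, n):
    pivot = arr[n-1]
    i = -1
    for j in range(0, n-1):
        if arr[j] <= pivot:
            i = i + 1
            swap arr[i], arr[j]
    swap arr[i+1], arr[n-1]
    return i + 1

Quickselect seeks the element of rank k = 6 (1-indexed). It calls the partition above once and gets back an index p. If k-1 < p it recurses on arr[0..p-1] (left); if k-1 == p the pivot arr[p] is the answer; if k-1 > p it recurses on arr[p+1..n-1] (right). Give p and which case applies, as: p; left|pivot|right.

pivot=3, i=-1
j=0: -1≤3, i=0, swap(0,0) ⇒ [-1,11,15,6,16,14,5,13,2,3]
j=1: 11>3, skip
j=2: 15>3, skip
j=3: 6>3, skip
j=4: 16>3, skip
j=5: 14>3, skip
j=6: 5>3, skip
j=7: 13>3, skip
j=8: 2≤3, i=1, swap(1,8) ⇒ [-1,2,15,6,16,14,5,13,11,3]
swap(2,9) ⇒ [-1,2,3,6,16,14,5,13,11,15]; return 2
p = 2; k-1 = 5 > 2 ⇒ right

2; right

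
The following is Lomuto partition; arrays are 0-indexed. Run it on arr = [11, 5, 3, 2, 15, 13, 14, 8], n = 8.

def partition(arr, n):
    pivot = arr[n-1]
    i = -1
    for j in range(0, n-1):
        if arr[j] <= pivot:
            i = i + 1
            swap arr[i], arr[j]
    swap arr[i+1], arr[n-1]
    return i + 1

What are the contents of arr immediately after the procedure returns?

[5, 3, 2, 8, 15, 13, 14, 11]

pivot=8, i=-1
j=0: 11>8, skip
j=1: 5≤8, i=0, swap(0,1) ⇒ [5, 11, 3, 2, 15, 13, 14, 8]
j=2: 3≤8, i=1, swap(1,2) ⇒ [5, 3, 11, 2, 15, 13, 14, 8]
j=3: 2≤8, i=2, swap(2,3) ⇒ [5, 3, 2, 11, 15, 13, 14, 8]
j=4: 15>8, skip
j=5: 13>8, skip
j=6: 14>8, skip
swap(3,7) ⇒ [5, 3, 2, 8, 15, 13, 14, 11]; return 3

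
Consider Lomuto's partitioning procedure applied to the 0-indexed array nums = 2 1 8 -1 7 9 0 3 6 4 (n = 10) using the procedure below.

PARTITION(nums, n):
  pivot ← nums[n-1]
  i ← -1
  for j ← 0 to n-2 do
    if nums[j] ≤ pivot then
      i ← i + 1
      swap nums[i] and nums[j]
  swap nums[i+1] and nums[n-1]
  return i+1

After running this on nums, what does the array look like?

2 1 -1 0 3 4 8 7 6 9

pivot = nums[9] = 4; i = -1
j=0: nums[0]=2 ≤ 4 → i=0, swap nums[0],nums[0] (no change) → 2 1 8 -1 7 9 0 3 6 4
j=1: nums[1]=1 ≤ 4 → i=1, swap nums[1],nums[1] (no change) → 2 1 8 -1 7 9 0 3 6 4
j=2: nums[2]=8 > 4 → no swap
j=3: nums[3]=-1 ≤ 4 → i=2, swap nums[2],nums[3] → 2 1 -1 8 7 9 0 3 6 4
j=4: nums[4]=7 > 4 → no swap
j=5: nums[5]=9 > 4 → no swap
j=6: nums[6]=0 ≤ 4 → i=3, swap nums[3],nums[6] → 2 1 -1 0 7 9 8 3 6 4
j=7: nums[7]=3 ≤ 4 → i=4, swap nums[4],nums[7] → 2 1 -1 0 3 9 8 7 6 4
j=8: nums[8]=6 > 4 → no swap
final swap nums[5],nums[9] → 2 1 -1 0 3 4 8 7 6 9; return 5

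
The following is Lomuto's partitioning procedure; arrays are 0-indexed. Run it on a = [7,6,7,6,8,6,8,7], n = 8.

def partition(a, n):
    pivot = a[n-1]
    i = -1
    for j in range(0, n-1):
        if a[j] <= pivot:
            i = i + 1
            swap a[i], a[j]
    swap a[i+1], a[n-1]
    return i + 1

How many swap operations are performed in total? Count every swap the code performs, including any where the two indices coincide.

6

pivot=7, i=-1
j=0: 7≤7, i=0, swap(0,0) ⇒ [7,6,7,6,8,6,8,7]
j=1: 6≤7, i=1, swap(1,1) ⇒ [7,6,7,6,8,6,8,7]
j=2: 7≤7, i=2, swap(2,2) ⇒ [7,6,7,6,8,6,8,7]
j=3: 6≤7, i=3, swap(3,3) ⇒ [7,6,7,6,8,6,8,7]
j=4: 8>7, skip
j=5: 6≤7, i=4, swap(4,5) ⇒ [7,6,7,6,6,8,8,7]
j=6: 8>7, skip
swap(5,7) ⇒ [7,6,7,6,6,7,8,8]; return 5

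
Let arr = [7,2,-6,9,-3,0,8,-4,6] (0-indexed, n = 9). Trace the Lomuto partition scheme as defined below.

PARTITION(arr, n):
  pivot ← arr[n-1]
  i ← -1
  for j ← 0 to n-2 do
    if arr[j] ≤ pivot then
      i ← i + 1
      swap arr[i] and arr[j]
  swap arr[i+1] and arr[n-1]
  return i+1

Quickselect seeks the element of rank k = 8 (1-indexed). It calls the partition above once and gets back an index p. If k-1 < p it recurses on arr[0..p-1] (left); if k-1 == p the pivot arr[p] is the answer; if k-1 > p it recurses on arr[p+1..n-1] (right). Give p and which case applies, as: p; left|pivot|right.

5; right

pivot = arr[8] = 6; i = -1
j=0: arr[0]=7 > 6 → no swap
j=1: arr[1]=2 ≤ 6 → i=0, swap arr[0],arr[1] → [2,7,-6,9,-3,0,8,-4,6]
j=2: arr[2]=-6 ≤ 6 → i=1, swap arr[1],arr[2] → [2,-6,7,9,-3,0,8,-4,6]
j=3: arr[3]=9 > 6 → no swap
j=4: arr[4]=-3 ≤ 6 → i=2, swap arr[2],arr[4] → [2,-6,-3,9,7,0,8,-4,6]
j=5: arr[5]=0 ≤ 6 → i=3, swap arr[3],arr[5] → [2,-6,-3,0,7,9,8,-4,6]
j=6: arr[6]=8 > 6 → no swap
j=7: arr[7]=-4 ≤ 6 → i=4, swap arr[4],arr[7] → [2,-6,-3,0,-4,9,8,7,6]
final swap arr[5],arr[8] → [2,-6,-3,0,-4,6,8,7,9]; return 5
p = 5; k-1 = 7 > 5 ⇒ right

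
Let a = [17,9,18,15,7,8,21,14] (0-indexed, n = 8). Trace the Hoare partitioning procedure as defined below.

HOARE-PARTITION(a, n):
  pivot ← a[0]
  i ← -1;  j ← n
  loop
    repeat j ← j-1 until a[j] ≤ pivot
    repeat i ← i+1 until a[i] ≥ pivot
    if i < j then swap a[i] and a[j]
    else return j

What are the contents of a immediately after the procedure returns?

pivot = a[0] = 17; i = -1, j = 8
j→7 (a[7]=14≤17), i→0 (a[0]=17≥17); i<j, swap → [14,9,18,15,7,8,21,17]
j→5 (a[5]=8≤17), i→2 (a[2]=18≥17); i<j, swap → [14,9,8,15,7,18,21,17]
j→4, i→5; i≥j, return j=4. a = [14,9,8,15,7,18,21,17]

[14,9,8,15,7,18,21,17]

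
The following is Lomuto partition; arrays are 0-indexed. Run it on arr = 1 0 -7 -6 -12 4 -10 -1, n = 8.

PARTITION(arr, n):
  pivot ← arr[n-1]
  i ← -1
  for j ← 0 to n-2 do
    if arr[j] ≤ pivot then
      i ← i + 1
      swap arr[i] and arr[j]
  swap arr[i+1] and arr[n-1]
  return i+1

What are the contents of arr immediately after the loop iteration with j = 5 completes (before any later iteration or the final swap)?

-7 -6 -12 0 1 4 -10 -1

pivot = arr[7] = -1; i = -1
j=0: arr[0]=1 > -1 → no swap
j=1: arr[1]=0 > -1 → no swap
j=2: arr[2]=-7 ≤ -1 → i=0, swap arr[0],arr[2] → -7 0 1 -6 -12 4 -10 -1
j=3: arr[3]=-6 ≤ -1 → i=1, swap arr[1],arr[3] → -7 -6 1 0 -12 4 -10 -1
j=4: arr[4]=-12 ≤ -1 → i=2, swap arr[2],arr[4] → -7 -6 -12 0 1 4 -10 -1
j=5: arr[5]=4 > -1 → no swap
(after j=5) arr = -7 -6 -12 0 1 4 -10 -1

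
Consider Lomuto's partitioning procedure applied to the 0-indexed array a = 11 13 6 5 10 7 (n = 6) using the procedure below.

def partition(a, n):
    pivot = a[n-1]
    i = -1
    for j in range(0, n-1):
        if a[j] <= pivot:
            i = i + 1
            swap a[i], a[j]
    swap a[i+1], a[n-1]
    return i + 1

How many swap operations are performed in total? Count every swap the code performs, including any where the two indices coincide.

pivot = a[5] = 7; i = -1
j=0: a[0]=11 > 7 → no swap
j=1: a[1]=13 > 7 → no swap
j=2: a[2]=6 ≤ 7 → i=0, swap a[0],a[2] → 6 13 11 5 10 7
j=3: a[3]=5 ≤ 7 → i=1, swap a[1],a[3] → 6 5 11 13 10 7
j=4: a[4]=10 > 7 → no swap
final swap a[2],a[5] → 6 5 7 13 10 11; return 2

3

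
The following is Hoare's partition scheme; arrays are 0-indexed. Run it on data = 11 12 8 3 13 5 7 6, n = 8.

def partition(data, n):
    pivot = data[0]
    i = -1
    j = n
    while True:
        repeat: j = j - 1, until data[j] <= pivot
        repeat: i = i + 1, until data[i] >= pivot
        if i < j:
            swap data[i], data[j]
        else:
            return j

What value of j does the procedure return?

4

pivot = data[0] = 11; i = -1, j = 8
j→7 (data[7]=6≤11), i→0 (data[0]=11≥11); i<j, swap → 6 12 8 3 13 5 7 11
j→6 (data[6]=7≤11), i→1 (data[1]=12≥11); i<j, swap → 6 7 8 3 13 5 12 11
j→5 (data[5]=5≤11), i→4 (data[4]=13≥11); i<j, swap → 6 7 8 3 5 13 12 11
j→4, i→5; i≥j, return j=4. data = 6 7 8 3 5 13 12 11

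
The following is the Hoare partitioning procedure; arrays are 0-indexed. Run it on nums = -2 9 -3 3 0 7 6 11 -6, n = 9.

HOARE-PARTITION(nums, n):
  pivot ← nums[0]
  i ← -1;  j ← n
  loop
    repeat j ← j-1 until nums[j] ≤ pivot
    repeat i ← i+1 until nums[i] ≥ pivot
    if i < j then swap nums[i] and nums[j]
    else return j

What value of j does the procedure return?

pivot=-2
j stops at 8 (-6), i stops at 0 (-2); swap ⇒ -6 9 -3 3 0 7 6 11 -2
j stops at 2 (-3), i stops at 1 (9); swap ⇒ -6 -3 9 3 0 7 6 11 -2
j stops at 1, i stops at 2; i≥j ⇒ return 1. nums=-6 -3 9 3 0 7 6 11 -2

1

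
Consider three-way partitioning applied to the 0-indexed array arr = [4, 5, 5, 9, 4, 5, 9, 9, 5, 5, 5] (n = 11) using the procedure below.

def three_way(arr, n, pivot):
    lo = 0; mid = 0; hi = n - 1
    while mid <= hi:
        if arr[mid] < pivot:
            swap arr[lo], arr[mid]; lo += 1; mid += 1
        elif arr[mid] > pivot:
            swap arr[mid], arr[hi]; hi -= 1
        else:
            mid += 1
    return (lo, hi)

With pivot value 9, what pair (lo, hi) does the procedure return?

pivot = 9; lo=0, mid=0, hi=10
arr[mid]=4<9: swap arr[0],arr[0]; lo=1,mid=1 → [4, 5, 5, 9, 4, 5, 9, 9, 5, 5, 5]
arr[mid]=5<9: swap arr[1],arr[1]; lo=2,mid=2 → [4, 5, 5, 9, 4, 5, 9, 9, 5, 5, 5]
arr[mid]=5<9: swap arr[2],arr[2]; lo=3,mid=3 → [4, 5, 5, 9, 4, 5, 9, 9, 5, 5, 5]
arr[mid]=9=9: mid=4
arr[mid]=4<9: swap arr[3],arr[4]; lo=4,mid=5 → [4, 5, 5, 4, 9, 5, 9, 9, 5, 5, 5]
arr[mid]=5<9: swap arr[4],arr[5]; lo=5,mid=6 → [4, 5, 5, 4, 5, 9, 9, 9, 5, 5, 5]
arr[mid]=9=9: mid=7
arr[mid]=9=9: mid=8
arr[mid]=5<9: swap arr[5],arr[8]; lo=6,mid=9 → [4, 5, 5, 4, 5, 5, 9, 9, 9, 5, 5]
arr[mid]=5<9: swap arr[6],arr[9]; lo=7,mid=10 → [4, 5, 5, 4, 5, 5, 5, 9, 9, 9, 5]
arr[mid]=5<9: swap arr[7],arr[10]; lo=8,mid=11 → [4, 5, 5, 4, 5, 5, 5, 5, 9, 9, 9]
end: lo=8, hi=10; arr = [4, 5, 5, 4, 5, 5, 5, 5, 9, 9, 9]

(8, 10)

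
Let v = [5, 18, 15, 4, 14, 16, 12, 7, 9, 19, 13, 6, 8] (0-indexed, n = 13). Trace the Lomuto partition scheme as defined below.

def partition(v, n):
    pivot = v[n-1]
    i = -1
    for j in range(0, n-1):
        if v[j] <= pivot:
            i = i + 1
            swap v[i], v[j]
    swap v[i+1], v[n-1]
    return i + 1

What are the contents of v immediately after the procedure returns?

[5, 4, 7, 6, 8, 16, 12, 15, 9, 19, 13, 18, 14]

pivot = v[12] = 8; i = -1
j=0: v[0]=5 ≤ 8 → i=0, swap v[0],v[0] (no change) → [5, 18, 15, 4, 14, 16, 12, 7, 9, 19, 13, 6, 8]
j=1: v[1]=18 > 8 → no swap
j=2: v[2]=15 > 8 → no swap
j=3: v[3]=4 ≤ 8 → i=1, swap v[1],v[3] → [5, 4, 15, 18, 14, 16, 12, 7, 9, 19, 13, 6, 8]
j=4: v[4]=14 > 8 → no swap
j=5: v[5]=16 > 8 → no swap
j=6: v[6]=12 > 8 → no swap
j=7: v[7]=7 ≤ 8 → i=2, swap v[2],v[7] → [5, 4, 7, 18, 14, 16, 12, 15, 9, 19, 13, 6, 8]
j=8: v[8]=9 > 8 → no swap
j=9: v[9]=19 > 8 → no swap
j=10: v[10]=13 > 8 → no swap
j=11: v[11]=6 ≤ 8 → i=3, swap v[3],v[11] → [5, 4, 7, 6, 14, 16, 12, 15, 9, 19, 13, 18, 8]
final swap v[4],v[12] → [5, 4, 7, 6, 8, 16, 12, 15, 9, 19, 13, 18, 14]; return 4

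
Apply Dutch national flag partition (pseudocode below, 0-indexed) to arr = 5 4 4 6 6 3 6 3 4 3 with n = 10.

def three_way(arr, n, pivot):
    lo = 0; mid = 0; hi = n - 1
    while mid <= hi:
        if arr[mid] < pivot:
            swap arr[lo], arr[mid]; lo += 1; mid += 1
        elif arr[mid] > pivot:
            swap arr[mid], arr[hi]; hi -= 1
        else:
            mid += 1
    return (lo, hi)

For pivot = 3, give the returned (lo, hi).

lo=0 mid=0 hi=9
5>3: swap(0,9), hi=8 ⇒ 3 4 4 6 6 3 6 3 4 5
3=3: mid=1
4>3: swap(1,8), hi=7 ⇒ 3 4 4 6 6 3 6 3 4 5
4>3: swap(1,7), hi=6 ⇒ 3 3 4 6 6 3 6 4 4 5
3=3: mid=2
4>3: swap(2,6), hi=5 ⇒ 3 3 6 6 6 3 4 4 4 5
6>3: swap(2,5), hi=4 ⇒ 3 3 3 6 6 6 4 4 4 5
3=3: mid=3
6>3: swap(3,4), hi=3 ⇒ 3 3 3 6 6 6 4 4 4 5
6>3: swap(3,3), hi=2 ⇒ 3 3 3 6 6 6 4 4 4 5
done. lo=0 hi=2; arr=3 3 3 6 6 6 4 4 4 5

(0, 2)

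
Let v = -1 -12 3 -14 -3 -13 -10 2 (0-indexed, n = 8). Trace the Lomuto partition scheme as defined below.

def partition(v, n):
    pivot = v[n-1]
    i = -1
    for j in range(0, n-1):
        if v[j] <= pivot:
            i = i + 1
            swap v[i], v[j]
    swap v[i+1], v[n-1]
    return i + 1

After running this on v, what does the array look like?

pivot = v[7] = 2; i = -1
j=0: v[0]=-1 ≤ 2 → i=0, swap v[0],v[0] (no change) → -1 -12 3 -14 -3 -13 -10 2
j=1: v[1]=-12 ≤ 2 → i=1, swap v[1],v[1] (no change) → -1 -12 3 -14 -3 -13 -10 2
j=2: v[2]=3 > 2 → no swap
j=3: v[3]=-14 ≤ 2 → i=2, swap v[2],v[3] → -1 -12 -14 3 -3 -13 -10 2
j=4: v[4]=-3 ≤ 2 → i=3, swap v[3],v[4] → -1 -12 -14 -3 3 -13 -10 2
j=5: v[5]=-13 ≤ 2 → i=4, swap v[4],v[5] → -1 -12 -14 -3 -13 3 -10 2
j=6: v[6]=-10 ≤ 2 → i=5, swap v[5],v[6] → -1 -12 -14 -3 -13 -10 3 2
final swap v[6],v[7] → -1 -12 -14 -3 -13 -10 2 3; return 6

-1 -12 -14 -3 -13 -10 2 3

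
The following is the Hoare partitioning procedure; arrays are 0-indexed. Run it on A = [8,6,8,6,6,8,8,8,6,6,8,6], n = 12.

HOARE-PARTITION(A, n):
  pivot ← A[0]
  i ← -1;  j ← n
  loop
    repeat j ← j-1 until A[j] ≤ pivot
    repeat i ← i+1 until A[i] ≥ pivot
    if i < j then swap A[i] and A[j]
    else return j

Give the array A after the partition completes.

pivot = A[0] = 8; i = -1, j = 12
j→11 (A[11]=6≤8), i→0 (A[0]=8≥8); i<j, swap → [6,6,8,6,6,8,8,8,6,6,8,8]
j→10 (A[10]=8≤8), i→2 (A[2]=8≥8); i<j, swap → [6,6,8,6,6,8,8,8,6,6,8,8]
j→9 (A[9]=6≤8), i→5 (A[5]=8≥8); i<j, swap → [6,6,8,6,6,6,8,8,6,8,8,8]
j→8 (A[8]=6≤8), i→6 (A[6]=8≥8); i<j, swap → [6,6,8,6,6,6,6,8,8,8,8,8]
j→7, i→7; i≥j, return j=7. A = [6,6,8,6,6,6,6,8,8,8,8,8]

[6,6,8,6,6,6,6,8,8,8,8,8]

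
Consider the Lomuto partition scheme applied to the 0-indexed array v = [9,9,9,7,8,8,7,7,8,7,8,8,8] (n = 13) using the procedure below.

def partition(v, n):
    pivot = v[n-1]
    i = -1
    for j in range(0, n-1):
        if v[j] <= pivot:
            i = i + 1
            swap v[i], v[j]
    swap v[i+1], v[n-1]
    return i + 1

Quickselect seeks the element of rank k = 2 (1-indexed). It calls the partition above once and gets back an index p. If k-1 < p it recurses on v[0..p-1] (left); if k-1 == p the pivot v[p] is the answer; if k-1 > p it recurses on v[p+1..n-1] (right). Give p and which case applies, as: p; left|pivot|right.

9; left

pivot = v[12] = 8; i = -1
j=0: v[0]=9 > 8 → no swap
j=1: v[1]=9 > 8 → no swap
j=2: v[2]=9 > 8 → no swap
j=3: v[3]=7 ≤ 8 → i=0, swap v[0],v[3] → [7,9,9,9,8,8,7,7,8,7,8,8,8]
j=4: v[4]=8 ≤ 8 → i=1, swap v[1],v[4] → [7,8,9,9,9,8,7,7,8,7,8,8,8]
j=5: v[5]=8 ≤ 8 → i=2, swap v[2],v[5] → [7,8,8,9,9,9,7,7,8,7,8,8,8]
j=6: v[6]=7 ≤ 8 → i=3, swap v[3],v[6] → [7,8,8,7,9,9,9,7,8,7,8,8,8]
j=7: v[7]=7 ≤ 8 → i=4, swap v[4],v[7] → [7,8,8,7,7,9,9,9,8,7,8,8,8]
j=8: v[8]=8 ≤ 8 → i=5, swap v[5],v[8] → [7,8,8,7,7,8,9,9,9,7,8,8,8]
j=9: v[9]=7 ≤ 8 → i=6, swap v[6],v[9] → [7,8,8,7,7,8,7,9,9,9,8,8,8]
j=10: v[10]=8 ≤ 8 → i=7, swap v[7],v[10] → [7,8,8,7,7,8,7,8,9,9,9,8,8]
j=11: v[11]=8 ≤ 8 → i=8, swap v[8],v[11] → [7,8,8,7,7,8,7,8,8,9,9,9,8]
final swap v[9],v[12] → [7,8,8,7,7,8,7,8,8,8,9,9,9]; return 9
p = 9; k-1 = 1 < 9 ⇒ left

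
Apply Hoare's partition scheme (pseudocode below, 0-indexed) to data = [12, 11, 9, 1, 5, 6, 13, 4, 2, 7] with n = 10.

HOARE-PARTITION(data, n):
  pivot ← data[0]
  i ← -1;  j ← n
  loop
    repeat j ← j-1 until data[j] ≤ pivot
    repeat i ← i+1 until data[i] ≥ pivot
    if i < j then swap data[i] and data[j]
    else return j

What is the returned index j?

pivot = data[0] = 12; i = -1, j = 10
j→9 (data[9]=7≤12), i→0 (data[0]=12≥12); i<j, swap → [7, 11, 9, 1, 5, 6, 13, 4, 2, 12]
j→8 (data[8]=2≤12), i→6 (data[6]=13≥12); i<j, swap → [7, 11, 9, 1, 5, 6, 2, 4, 13, 12]
j→7, i→8; i≥j, return j=7. data = [7, 11, 9, 1, 5, 6, 2, 4, 13, 12]

7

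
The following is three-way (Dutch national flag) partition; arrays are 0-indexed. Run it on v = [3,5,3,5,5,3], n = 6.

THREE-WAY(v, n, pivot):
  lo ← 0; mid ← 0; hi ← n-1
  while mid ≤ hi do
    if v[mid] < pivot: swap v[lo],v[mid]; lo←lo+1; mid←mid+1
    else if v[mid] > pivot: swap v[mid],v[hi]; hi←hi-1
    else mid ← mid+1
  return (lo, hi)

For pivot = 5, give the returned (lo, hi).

(3, 5)

pivot = 5; lo=0, mid=0, hi=5
v[mid]=3<5: swap v[0],v[0]; lo=1,mid=1 → [3,5,3,5,5,3]
v[mid]=5=5: mid=2
v[mid]=3<5: swap v[1],v[2]; lo=2,mid=3 → [3,3,5,5,5,3]
v[mid]=5=5: mid=4
v[mid]=5=5: mid=5
v[mid]=3<5: swap v[2],v[5]; lo=3,mid=6 → [3,3,3,5,5,5]
end: lo=3, hi=5; v = [3,3,3,5,5,5]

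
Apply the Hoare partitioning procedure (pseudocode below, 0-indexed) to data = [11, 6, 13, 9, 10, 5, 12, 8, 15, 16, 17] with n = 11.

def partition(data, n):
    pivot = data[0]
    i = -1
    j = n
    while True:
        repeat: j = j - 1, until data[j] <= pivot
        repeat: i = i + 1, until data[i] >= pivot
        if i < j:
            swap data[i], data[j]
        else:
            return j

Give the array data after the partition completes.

pivot=11
j stops at 7 (8), i stops at 0 (11); swap ⇒ [8, 6, 13, 9, 10, 5, 12, 11, 15, 16, 17]
j stops at 5 (5), i stops at 2 (13); swap ⇒ [8, 6, 5, 9, 10, 13, 12, 11, 15, 16, 17]
j stops at 4, i stops at 5; i≥j ⇒ return 4. data=[8, 6, 5, 9, 10, 13, 12, 11, 15, 16, 17]

[8, 6, 5, 9, 10, 13, 12, 11, 15, 16, 17]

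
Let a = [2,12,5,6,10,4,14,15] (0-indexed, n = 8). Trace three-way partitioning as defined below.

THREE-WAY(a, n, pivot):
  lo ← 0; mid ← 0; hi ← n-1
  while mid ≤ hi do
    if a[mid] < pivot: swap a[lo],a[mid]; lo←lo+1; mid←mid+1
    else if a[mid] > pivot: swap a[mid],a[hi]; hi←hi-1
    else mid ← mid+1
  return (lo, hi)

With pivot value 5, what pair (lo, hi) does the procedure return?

(2, 2)

pivot = 5; lo=0, mid=0, hi=7
a[mid]=2<5: swap a[0],a[0]; lo=1,mid=1 → [2,12,5,6,10,4,14,15]
a[mid]=12>5: swap a[1],a[7]; hi=6 → [2,15,5,6,10,4,14,12]
a[mid]=15>5: swap a[1],a[6]; hi=5 → [2,14,5,6,10,4,15,12]
a[mid]=14>5: swap a[1],a[5]; hi=4 → [2,4,5,6,10,14,15,12]
a[mid]=4<5: swap a[1],a[1]; lo=2,mid=2 → [2,4,5,6,10,14,15,12]
a[mid]=5=5: mid=3
a[mid]=6>5: swap a[3],a[4]; hi=3 → [2,4,5,10,6,14,15,12]
a[mid]=10>5: swap a[3],a[3]; hi=2 → [2,4,5,10,6,14,15,12]
end: lo=2, hi=2; a = [2,4,5,10,6,14,15,12]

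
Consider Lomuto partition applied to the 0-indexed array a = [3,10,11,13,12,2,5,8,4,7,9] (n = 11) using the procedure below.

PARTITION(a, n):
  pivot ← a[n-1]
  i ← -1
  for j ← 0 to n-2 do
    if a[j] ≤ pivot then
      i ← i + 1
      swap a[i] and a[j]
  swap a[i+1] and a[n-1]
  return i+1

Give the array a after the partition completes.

[3,2,5,8,4,7,9,13,12,10,11]

pivot = a[10] = 9; i = -1
j=0: a[0]=3 ≤ 9 → i=0, swap a[0],a[0] (no change) → [3,10,11,13,12,2,5,8,4,7,9]
j=1: a[1]=10 > 9 → no swap
j=2: a[2]=11 > 9 → no swap
j=3: a[3]=13 > 9 → no swap
j=4: a[4]=12 > 9 → no swap
j=5: a[5]=2 ≤ 9 → i=1, swap a[1],a[5] → [3,2,11,13,12,10,5,8,4,7,9]
j=6: a[6]=5 ≤ 9 → i=2, swap a[2],a[6] → [3,2,5,13,12,10,11,8,4,7,9]
j=7: a[7]=8 ≤ 9 → i=3, swap a[3],a[7] → [3,2,5,8,12,10,11,13,4,7,9]
j=8: a[8]=4 ≤ 9 → i=4, swap a[4],a[8] → [3,2,5,8,4,10,11,13,12,7,9]
j=9: a[9]=7 ≤ 9 → i=5, swap a[5],a[9] → [3,2,5,8,4,7,11,13,12,10,9]
final swap a[6],a[10] → [3,2,5,8,4,7,9,13,12,10,11]; return 6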